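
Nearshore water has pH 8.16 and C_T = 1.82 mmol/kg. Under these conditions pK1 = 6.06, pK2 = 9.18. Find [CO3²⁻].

α₂ = 1 / (1 + [H⁺]/K2 + [H⁺]²/(K1K2)) = 1 / (1 + 10^+1.02 + 10^-1.08)
   = 1 / (1 + 10.471 + 0.083176) = 1/11.554 = 0.08655
[CO3²⁻] = α₂ × DIC = 0.08655 × 1.82 = 0.158 mmol/kg

[CO3²⁻] = 0.158 mmol/kg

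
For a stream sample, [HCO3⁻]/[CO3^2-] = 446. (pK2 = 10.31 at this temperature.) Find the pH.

From K2 = [H⁺][CO3^2-]/[HCO3⁻]:  pH = pK2 − log₁₀([HCO3⁻]/[CO3^2-])
log₁₀(446) = +2.649
pH = 10.31 − (+2.649) = 7.66

pH = 7.66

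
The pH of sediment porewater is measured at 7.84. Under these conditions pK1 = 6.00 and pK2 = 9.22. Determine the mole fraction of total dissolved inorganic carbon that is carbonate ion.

α₂ = 0.0395

α₂ = 1 / (1 + [H⁺]/K2 + [H⁺]²/(K1K2)) = 1 / (1 + 10^+1.38 + 10^-0.46)
   = 1 / (1 + 23.988 + 0.34674) = 1/25.335 = 0.03947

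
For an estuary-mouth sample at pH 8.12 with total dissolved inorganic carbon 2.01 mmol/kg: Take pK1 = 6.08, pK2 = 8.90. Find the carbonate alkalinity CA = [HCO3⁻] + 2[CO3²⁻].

CA = [HCO3⁻] + 2[CO3²⁻] = (α₁ + 2α₂)·DIC
At pH 8.12: [H⁺]/K1 = 10^-2.04 = 0.0091201, K2/[H⁺] = 10^-0.78 = 0.16596
α₁ = 1/(1 + 0.0091201 + 0.16596) = 1/1.1751 = 0.8510; α₂ = α₁·K2/[H⁺] = 0.1412
α₁ + 2α₂ = 1.1335
CA = 1.1335 × 2.01 = 2.28 mmol/kg

CA = 2.28 mmol/kg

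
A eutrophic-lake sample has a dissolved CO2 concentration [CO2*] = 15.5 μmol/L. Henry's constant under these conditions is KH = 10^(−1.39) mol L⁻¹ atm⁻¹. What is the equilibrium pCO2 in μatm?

pCO2 = 380 μatm

KH = 10^(−1.39) = 4.074×10^-2 mol L⁻¹ atm⁻¹
pCO2 = [CO2*]/KH = 15.5×10^-6 / 4.074×10^-2 = 3.80×10^-4 atm = 380 μatm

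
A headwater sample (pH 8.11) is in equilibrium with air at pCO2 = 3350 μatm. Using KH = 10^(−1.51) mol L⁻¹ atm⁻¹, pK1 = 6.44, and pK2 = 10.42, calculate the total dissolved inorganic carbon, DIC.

[CO2*] = KH · pCO2 = 10^(−1.51) × 3350×10^-6 = 1.035×10^-4 mol/L
α₀ = 1/(1 + K1/[H⁺] + K1K2/[H⁺]²) = 1/(1 + 10^+1.67 + 10^-0.64) = 0.02083
DIC = [CO2*]/α₀ = 1.035×10^-4 / 0.02083 = 4.97 mmol/L

DIC = 4.97 mmol/L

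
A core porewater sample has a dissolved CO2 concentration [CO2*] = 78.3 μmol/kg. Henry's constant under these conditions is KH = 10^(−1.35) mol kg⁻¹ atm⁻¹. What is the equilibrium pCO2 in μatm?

pCO2 = 1750 μatm

KH = 10^(−1.35) = 4.467×10^-2 mol kg⁻¹ atm⁻¹
pCO2 = [CO2*]/KH = 78.3×10^-6 / 4.467×10^-2 = 1.75×10^-3 atm = 1750 μatm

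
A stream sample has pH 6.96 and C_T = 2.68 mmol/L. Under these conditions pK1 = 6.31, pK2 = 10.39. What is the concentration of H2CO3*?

α₀ = 1 / (1 + K1/[H⁺] + K1K2/[H⁺]²) = 1 / (1 + 10^+0.65 + 10^-2.78)
   = 1 / (1 + 4.4668 + 0.0016596) = 1/5.4685 = 0.1829
[CO2*] = α₀ × DIC = 0.1829 × 2.68 = 0.490 mmol/L

[CO2*] = 0.490 mmol/L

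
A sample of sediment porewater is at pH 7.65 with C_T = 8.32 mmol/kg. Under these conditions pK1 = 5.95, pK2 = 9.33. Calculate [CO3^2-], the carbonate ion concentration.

[CO3²⁻] = 0.167 mmol/kg

α₂ = 1 / (1 + [H⁺]/K2 + [H⁺]²/(K1K2)) = 1 / (1 + 10^+1.68 + 10^-0.02)
   = 1 / (1 + 47.863 + 0.95499) = 1/49.818 = 0.02007
[CO3²⁻] = α₂ × DIC = 0.02007 × 8.32 = 0.167 mmol/kg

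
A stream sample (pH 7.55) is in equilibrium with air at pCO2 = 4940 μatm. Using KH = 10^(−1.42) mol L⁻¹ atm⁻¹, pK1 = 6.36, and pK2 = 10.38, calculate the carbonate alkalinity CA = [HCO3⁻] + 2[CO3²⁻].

CA = 2.92 mmol/L

[CO2*] = KH · pCO2 = 10^(−1.42) × 4940×10^-6 = 1.878×10^-4 mol/L
α₀ = 1/(1 + K1/[H⁺] + K1K2/[H⁺]²) = 1/(1 + 10^+1.19 + 10^-1.64) = 0.06057
DIC = [CO2*]/α₀ = 1.878×10^-4 / 0.06057 = 3.101 mmol/L
CA = (α₁ + 2α₂)·DIC = (0.9380 + 2×0.001387) × 3.101 = 2.92 mmol/L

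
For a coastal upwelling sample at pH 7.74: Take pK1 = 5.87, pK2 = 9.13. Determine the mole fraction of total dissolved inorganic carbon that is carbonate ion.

α₂ = 0.0386

α₂ = 1 / (1 + [H⁺]/K2 + [H⁺]²/(K1K2)) = 1 / (1 + 10^+1.39 + 10^-0.48)
   = 1 / (1 + 24.547 + 0.33113) = 1/25.878 = 0.03864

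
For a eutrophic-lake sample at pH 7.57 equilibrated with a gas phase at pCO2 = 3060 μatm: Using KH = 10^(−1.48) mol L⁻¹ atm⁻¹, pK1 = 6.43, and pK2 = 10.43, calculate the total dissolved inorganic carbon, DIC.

DIC = 1.50 mmol/L

[CO2*] = KH · pCO2 = 10^(−1.48) × 3060×10^-6 = 1.013×10^-4 mol/L
α₀ = 1/(1 + K1/[H⁺] + K1K2/[H⁺]²) = 1/(1 + 10^+1.14 + 10^-1.72) = 0.06746
DIC = [CO2*]/α₀ = 1.013×10^-4 / 0.06746 = 1.50 mmol/L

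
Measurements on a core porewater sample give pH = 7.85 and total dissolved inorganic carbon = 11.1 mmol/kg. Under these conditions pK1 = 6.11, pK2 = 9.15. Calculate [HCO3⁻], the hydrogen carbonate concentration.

α₁ = 1 / (1 + [H⁺]/K1 + K2/[H⁺]) = 1 / (1 + 10^-1.74 + 10^-1.30)
   = 1 / (1 + 0.018197 + 0.050119) = 1/1.0683 = 0.9361
[HCO3⁻] = α₁ × DIC = 0.9361 × 11.1 = 10.4 mmol/kg

[HCO3⁻] = 10.4 mmol/kg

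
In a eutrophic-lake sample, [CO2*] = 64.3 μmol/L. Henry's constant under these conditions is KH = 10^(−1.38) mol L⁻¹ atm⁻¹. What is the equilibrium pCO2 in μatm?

pCO2 = 1540 μatm

KH = 10^(−1.38) = 4.169×10^-2 mol L⁻¹ atm⁻¹
pCO2 = [CO2*]/KH = 64.3×10^-6 / 4.169×10^-2 = 1.54×10^-3 atm = 1540 μatm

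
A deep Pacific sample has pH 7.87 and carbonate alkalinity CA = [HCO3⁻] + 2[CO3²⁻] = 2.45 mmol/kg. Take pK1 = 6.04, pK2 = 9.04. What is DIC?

CA = [HCO3⁻] + 2[CO3²⁻] = (α₁ + 2α₂)·DIC
At pH 7.87: [H⁺]/K1 = 10^-1.83 = 0.014791, K2/[H⁺] = 10^-1.17 = 0.067608
α₁ = 1/(1 + 0.014791 + 0.067608) = 1/1.0824 = 0.9239; α₂ = α₁·K2/[H⁺] = 0.06246
α₁ + 2α₂ = 1.0488
DIC = CA / (α₁ + 2α₂) = 2.45 / 1.0488 = 2.34 mmol/kg

DIC = 2.34 mmol/kg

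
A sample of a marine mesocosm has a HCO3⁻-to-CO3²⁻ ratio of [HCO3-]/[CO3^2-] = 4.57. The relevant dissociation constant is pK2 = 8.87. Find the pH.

pH = 8.21

From K2 = [H⁺][CO3^2-]/[HCO3-]:  pH = pK2 − log₁₀([HCO3-]/[CO3^2-])
log₁₀(4.57) = +0.660
pH = 8.87 − (+0.660) = 8.21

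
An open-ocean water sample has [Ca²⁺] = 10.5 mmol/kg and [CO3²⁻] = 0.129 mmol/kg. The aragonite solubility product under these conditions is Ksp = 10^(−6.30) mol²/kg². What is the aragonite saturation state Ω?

Ksp = 10^(−6.30) = 5.012×10^-7
Ω = [Ca²⁺][CO3²⁻]/Ksp = (10.5×10^-3)(0.129×10^-3) / 5.012×10^-7 = 2.70

Ω = 2.70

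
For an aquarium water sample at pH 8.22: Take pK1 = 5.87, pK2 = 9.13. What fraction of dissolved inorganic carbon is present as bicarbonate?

α₁ = 1 / (1 + [H⁺]/K1 + K2/[H⁺]) = 1 / (1 + 10^-2.35 + 10^-0.91)
   = 1 / (1 + 0.0044668 + 0.12303) = 1/1.1275 = 0.8869

α₁ = 0.887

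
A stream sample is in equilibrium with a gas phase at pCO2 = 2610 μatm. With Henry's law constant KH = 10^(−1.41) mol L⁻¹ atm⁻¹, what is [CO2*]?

KH = 10^(−1.41) = 3.890×10^-2 mol L⁻¹ atm⁻¹
[CO2*] = KH · pCO2 = 3.890×10^-2 × 2610×10^-6 atm = 1.02×10^-4 mol/L

[CO2*] = 102 μmol/L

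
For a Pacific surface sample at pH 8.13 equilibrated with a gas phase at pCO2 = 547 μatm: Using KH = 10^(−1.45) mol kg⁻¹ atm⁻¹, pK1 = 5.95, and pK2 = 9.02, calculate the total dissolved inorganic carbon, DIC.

[CO2*] = KH · pCO2 = 10^(−1.45) × 547×10^-6 = 1.941×10^-5 mol/kg
α₀ = 1/(1 + K1/[H⁺] + K1K2/[H⁺]²) = 1/(1 + 10^+2.18 + 10^+1.29) = 0.005819
DIC = [CO2*]/α₀ = 1.941×10^-5 / 0.005819 = 3.34 mmol/kg

DIC = 3.34 mmol/kg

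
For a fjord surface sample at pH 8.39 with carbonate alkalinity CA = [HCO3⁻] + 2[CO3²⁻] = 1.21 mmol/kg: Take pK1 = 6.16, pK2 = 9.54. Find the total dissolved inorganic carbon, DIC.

DIC = 1.14 mmol/kg

CA = [HCO3⁻] + 2[CO3²⁻] = (α₁ + 2α₂)·DIC
At pH 8.39: [H⁺]/K1 = 10^-2.23 = 0.0058884, K2/[H⁺] = 10^-1.15 = 0.070795
α₁ = 1/(1 + 0.0058884 + 0.070795) = 1/1.0767 = 0.9288; α₂ = α₁·K2/[H⁺] = 0.06575
α₁ + 2α₂ = 1.0603
DIC = CA / (α₁ + 2α₂) = 1.21 / 1.0603 = 1.14 mmol/kg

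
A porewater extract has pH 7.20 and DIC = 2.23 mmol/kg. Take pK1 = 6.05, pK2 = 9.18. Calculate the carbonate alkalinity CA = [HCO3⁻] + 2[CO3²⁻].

CA = 2.11 mmol/kg

CA = [HCO3⁻] + 2[CO3²⁻] = (α₁ + 2α₂)·DIC
At pH 7.20: [H⁺]/K1 = 10^-1.15 = 0.070795, K2/[H⁺] = 10^-1.98 = 0.010471
α₁ = 1/(1 + 0.070795 + 0.010471) = 1/1.0813 = 0.9248; α₂ = α₁·K2/[H⁺] = 0.009684
α₁ + 2α₂ = 0.9442
CA = 0.9442 × 2.23 = 2.11 mmol/kg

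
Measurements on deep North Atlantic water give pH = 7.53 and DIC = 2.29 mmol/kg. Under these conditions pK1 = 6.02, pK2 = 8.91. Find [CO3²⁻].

[CO3²⁻] = 0.0890 mmol/kg

α₂ = 1 / (1 + [H⁺]/K2 + [H⁺]²/(K1K2)) = 1 / (1 + 10^+1.38 + 10^-0.13)
   = 1 / (1 + 23.988 + 0.74131) = 1/25.730 = 0.03887
[CO3²⁻] = α₂ × DIC = 0.03887 × 2.29 = 0.0890 mmol/kg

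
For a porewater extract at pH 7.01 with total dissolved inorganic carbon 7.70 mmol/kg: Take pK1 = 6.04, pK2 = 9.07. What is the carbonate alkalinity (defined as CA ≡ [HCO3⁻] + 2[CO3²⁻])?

CA = 7.02 mmol/kg

CA = [HCO3⁻] + 2[CO3²⁻] = (α₁ + 2α₂)·DIC
At pH 7.01: [H⁺]/K1 = 10^-0.97 = 0.10715, K2/[H⁺] = 10^-2.06 = 0.0087096
α₁ = 1/(1 + 0.10715 + 0.0087096) = 1/1.1159 = 0.8962; α₂ = α₁·K2/[H⁺] = 0.007805
α₁ + 2α₂ = 0.9118
CA = 0.9118 × 7.70 = 7.02 mmol/kg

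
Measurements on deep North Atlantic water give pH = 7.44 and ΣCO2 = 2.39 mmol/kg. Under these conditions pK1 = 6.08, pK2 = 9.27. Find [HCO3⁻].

α₁ = 1 / (1 + [H⁺]/K1 + K2/[H⁺]) = 1 / (1 + 10^-1.36 + 10^-1.83)
   = 1 / (1 + 0.043652 + 0.014791) = 1/1.0584 = 0.9448
[HCO3⁻] = α₁ × DIC = 0.9448 × 2.39 = 2.26 mmol/kg

[HCO3⁻] = 2.26 mmol/kg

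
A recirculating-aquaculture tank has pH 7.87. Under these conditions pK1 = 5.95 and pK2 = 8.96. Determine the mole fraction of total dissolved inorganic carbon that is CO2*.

α₀ = 0.0110

α₀ = 1 / (1 + K1/[H⁺] + K1K2/[H⁺]²) = 1 / (1 + 10^+1.92 + 10^+0.83)
   = 1 / (1 + 83.176 + 6.7608) = 1/90.937 = 0.01100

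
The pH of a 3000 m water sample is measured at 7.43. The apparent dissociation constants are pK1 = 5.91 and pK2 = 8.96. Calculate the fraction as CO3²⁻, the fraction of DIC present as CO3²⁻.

α₂ = 1 / (1 + [H⁺]/K2 + [H⁺]²/(K1K2)) = 1 / (1 + 10^+1.53 + 10^+0.01)
   = 1 / (1 + 33.884 + 1.0233) = 1/35.908 = 0.02785

α₂ = 0.0278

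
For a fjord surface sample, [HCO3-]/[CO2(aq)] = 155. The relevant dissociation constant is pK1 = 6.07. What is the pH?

From K1 = [H⁺][HCO3-]/[CO2(aq)]:  pH = pK1 + log₁₀([HCO3-]/[CO2(aq)])
log₁₀(155) = +2.190
pH = 6.07 + (+2.190) = 8.26

pH = 8.26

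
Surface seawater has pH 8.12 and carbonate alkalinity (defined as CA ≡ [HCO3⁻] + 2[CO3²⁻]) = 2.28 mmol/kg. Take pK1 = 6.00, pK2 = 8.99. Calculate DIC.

CA = [HCO3⁻] + 2[CO3²⁻] = (α₁ + 2α₂)·DIC
At pH 8.12: [H⁺]/K1 = 10^-2.12 = 0.0075858, K2/[H⁺] = 10^-0.87 = 0.13490
α₁ = 1/(1 + 0.0075858 + 0.13490) = 1/1.1425 = 0.8753; α₂ = α₁·K2/[H⁺] = 0.1181
α₁ + 2α₂ = 1.1114
DIC = CA / (α₁ + 2α₂) = 2.28 / 1.1114 = 2.05 mmol/kg

DIC = 2.05 mmol/kg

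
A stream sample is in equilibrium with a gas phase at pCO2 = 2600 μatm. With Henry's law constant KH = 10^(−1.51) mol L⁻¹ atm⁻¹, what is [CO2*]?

[CO2*] = 80.3 μmol/L

KH = 10^(−1.51) = 3.090×10^-2 mol L⁻¹ atm⁻¹
[CO2*] = KH · pCO2 = 3.090×10^-2 × 2600×10^-6 atm = 8.03×10^-5 mol/L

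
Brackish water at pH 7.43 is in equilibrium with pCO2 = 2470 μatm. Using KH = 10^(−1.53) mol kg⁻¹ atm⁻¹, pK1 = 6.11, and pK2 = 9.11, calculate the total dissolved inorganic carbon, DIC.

DIC = 1.63 mmol/kg

[CO2*] = KH · pCO2 = 10^(−1.53) × 2470×10^-6 = 7.289×10^-5 mol/kg
α₀ = 1/(1 + K1/[H⁺] + K1K2/[H⁺]²) = 1/(1 + 10^+1.32 + 10^-0.36) = 0.04478
DIC = [CO2*]/α₀ = 7.289×10^-5 / 0.04478 = 1.63 mmol/kg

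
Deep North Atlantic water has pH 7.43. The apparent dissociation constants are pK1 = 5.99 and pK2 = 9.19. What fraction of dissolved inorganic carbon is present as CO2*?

α₀ = 1 / (1 + K1/[H⁺] + K1K2/[H⁺]²) = 1 / (1 + 10^+1.44 + 10^-0.32)
   = 1 / (1 + 27.542 + 0.47863) = 1/29.021 = 0.03446

α₀ = 0.0345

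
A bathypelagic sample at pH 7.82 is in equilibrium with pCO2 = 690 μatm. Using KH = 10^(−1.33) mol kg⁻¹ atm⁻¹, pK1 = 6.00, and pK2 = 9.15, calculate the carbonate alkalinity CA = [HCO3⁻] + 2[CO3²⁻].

CA = 2.33 mmol/kg

[CO2*] = KH · pCO2 = 10^(−1.33) × 690×10^-6 = 3.227×10^-5 mol/kg
α₀ = 1/(1 + K1/[H⁺] + K1K2/[H⁺]²) = 1/(1 + 10^+1.82 + 10^+0.49) = 0.01425
DIC = [CO2*]/α₀ = 3.227×10^-5 / 0.01425 = 2.264 mmol/kg
CA = (α₁ + 2α₂)·DIC = (0.9417 + 2×0.04405) × 2.264 = 2.33 mmol/kg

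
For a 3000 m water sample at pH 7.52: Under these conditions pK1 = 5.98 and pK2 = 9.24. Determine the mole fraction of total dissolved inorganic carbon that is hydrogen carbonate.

α₁ = 1 / (1 + [H⁺]/K1 + K2/[H⁺]) = 1 / (1 + 10^-1.54 + 10^-1.72)
   = 1 / (1 + 0.028840 + 0.019055) = 1/1.0479 = 0.9543

α₁ = 0.954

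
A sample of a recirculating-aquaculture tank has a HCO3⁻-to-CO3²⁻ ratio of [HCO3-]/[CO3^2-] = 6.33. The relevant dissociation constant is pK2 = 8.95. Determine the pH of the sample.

pH = 8.15

From K2 = [H⁺][CO3^2-]/[HCO3-]:  pH = pK2 − log₁₀([HCO3-]/[CO3^2-])
log₁₀(6.33) = +0.801
pH = 8.95 − (+0.801) = 8.15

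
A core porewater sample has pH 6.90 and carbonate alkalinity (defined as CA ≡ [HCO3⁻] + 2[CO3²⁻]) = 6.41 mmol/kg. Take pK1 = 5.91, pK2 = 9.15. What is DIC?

DIC = 7.02 mmol/kg

CA = [HCO3⁻] + 2[CO3²⁻] = (α₁ + 2α₂)·DIC
At pH 6.90: [H⁺]/K1 = 10^-0.99 = 0.10233, K2/[H⁺] = 10^-2.25 = 0.0056234
α₁ = 1/(1 + 0.10233 + 0.0056234) = 1/1.1080 = 0.9026; α₂ = α₁·K2/[H⁺] = 0.005075
α₁ + 2α₂ = 0.9127
DIC = CA / (α₁ + 2α₂) = 6.41 / 0.9127 = 7.02 mmol/kg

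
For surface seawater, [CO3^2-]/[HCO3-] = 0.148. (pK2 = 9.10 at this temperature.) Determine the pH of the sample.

pH = 8.27

From K2 = [H⁺][CO3^2-]/[HCO3-]:  pH = pK2 + log₁₀([CO3^2-]/[HCO3-])
log₁₀(0.148) = -0.830
pH = 9.10 + (-0.830) = 8.27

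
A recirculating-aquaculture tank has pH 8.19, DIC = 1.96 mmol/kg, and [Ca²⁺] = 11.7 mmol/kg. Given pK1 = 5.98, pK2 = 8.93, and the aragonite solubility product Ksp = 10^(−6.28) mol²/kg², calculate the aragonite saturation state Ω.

α₂ = 1 / (1 + [H⁺]/K2 + [H⁺]²/(K1K2)) = 1 / (1 + 10^+0.74 + 10^-1.47)
   = 1 / (1 + 5.4954 + 0.033884) = 1/6.5293 = 0.1532
[CO3²⁻] = α₂ × DIC = 0.1532 × 1.96 = 0.3002 mmol/kg
Ksp = 10^(−6.28) = 5.248×10^-7
Ω = [Ca²⁺][CO3²⁻]/Ksp = (11.7×10^-3)(3.002×10^-4) / 5.248×10^-7 = 6.69

Ω = 6.69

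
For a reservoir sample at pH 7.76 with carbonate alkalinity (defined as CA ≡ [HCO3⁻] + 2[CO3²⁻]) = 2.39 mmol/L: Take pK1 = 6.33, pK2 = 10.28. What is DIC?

CA = [HCO3⁻] + 2[CO3²⁻] = (α₁ + 2α₂)·DIC
At pH 7.76: [H⁺]/K1 = 10^-1.43 = 0.037154, K2/[H⁺] = 10^-2.52 = 0.0030200
α₁ = 1/(1 + 0.037154 + 0.0030200) = 1/1.0402 = 0.9614; α₂ = α₁·K2/[H⁺] = 0.002903
α₁ + 2α₂ = 0.9672
DIC = CA / (α₁ + 2α₂) = 2.39 / 0.9672 = 2.47 mmol/L

DIC = 2.47 mmol/L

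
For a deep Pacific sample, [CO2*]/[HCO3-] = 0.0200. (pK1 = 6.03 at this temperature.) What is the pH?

From K1 = [H⁺][HCO3-]/[CO2*]:  pH = pK1 − log₁₀([CO2*]/[HCO3-])
log₁₀(0.0200) = -1.699
pH = 6.03 − (-1.699) = 7.73

pH = 7.73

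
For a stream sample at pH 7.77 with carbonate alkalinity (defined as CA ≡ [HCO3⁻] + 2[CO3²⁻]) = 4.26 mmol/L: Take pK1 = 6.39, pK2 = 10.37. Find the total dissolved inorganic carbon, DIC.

CA = [HCO3⁻] + 2[CO3²⁻] = (α₁ + 2α₂)·DIC
At pH 7.77: [H⁺]/K1 = 10^-1.38 = 0.041687, K2/[H⁺] = 10^-2.60 = 0.0025119
α₁ = 1/(1 + 0.041687 + 0.0025119) = 1/1.0442 = 0.9577; α₂ = α₁·K2/[H⁺] = 0.002406
α₁ + 2α₂ = 0.9625
DIC = CA / (α₁ + 2α₂) = 4.26 / 0.9625 = 4.43 mmol/L

DIC = 4.43 mmol/L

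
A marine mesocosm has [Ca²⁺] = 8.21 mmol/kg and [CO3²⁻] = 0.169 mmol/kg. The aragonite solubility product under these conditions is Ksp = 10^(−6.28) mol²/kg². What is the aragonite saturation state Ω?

Ksp = 10^(−6.28) = 5.248×10^-7
Ω = [Ca²⁺][CO3²⁻]/Ksp = (8.21×10^-3)(0.169×10^-3) / 5.248×10^-7 = 2.64

Ω = 2.64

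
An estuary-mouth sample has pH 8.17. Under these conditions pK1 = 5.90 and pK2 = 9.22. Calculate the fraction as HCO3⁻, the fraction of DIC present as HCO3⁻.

α₁ = 1 / (1 + [H⁺]/K1 + K2/[H⁺]) = 1 / (1 + 10^-2.27 + 10^-1.05)
   = 1 / (1 + 0.0053703 + 0.089125) = 1/1.0945 = 0.9137

α₁ = 0.914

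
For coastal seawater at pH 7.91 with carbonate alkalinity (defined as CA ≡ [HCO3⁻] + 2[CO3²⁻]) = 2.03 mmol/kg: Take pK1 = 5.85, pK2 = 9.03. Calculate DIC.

CA = [HCO3⁻] + 2[CO3²⁻] = (α₁ + 2α₂)·DIC
At pH 7.91: [H⁺]/K1 = 10^-2.06 = 0.0087096, K2/[H⁺] = 10^-1.12 = 0.075858
α₁ = 1/(1 + 0.0087096 + 0.075858) = 1/1.0846 = 0.9220; α₂ = α₁·K2/[H⁺] = 0.06994
α₁ + 2α₂ = 1.0619
DIC = CA / (α₁ + 2α₂) = 2.03 / 1.0619 = 1.91 mmol/kg

DIC = 1.91 mmol/kg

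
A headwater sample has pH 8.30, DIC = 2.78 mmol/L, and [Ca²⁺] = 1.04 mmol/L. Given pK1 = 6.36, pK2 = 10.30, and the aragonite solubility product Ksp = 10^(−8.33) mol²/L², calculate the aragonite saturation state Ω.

α₂ = 1 / (1 + [H⁺]/K2 + [H⁺]²/(K1K2)) = 1 / (1 + 10^+2.00 + 10^+0.06)
   = 1 / (1 + 100.00 + 1.1482) = 1/102.15 = 0.009790
[CO3²⁻] = α₂ × DIC = 0.009790 × 2.78 = 0.02722 mmol/L
Ksp = 10^(−8.33) = 4.677×10^-9
Ω = [Ca²⁺][CO3²⁻]/Ksp = (1.04×10^-3)(2.722×10^-5) / 4.677×10^-9 = 6.05

Ω = 6.05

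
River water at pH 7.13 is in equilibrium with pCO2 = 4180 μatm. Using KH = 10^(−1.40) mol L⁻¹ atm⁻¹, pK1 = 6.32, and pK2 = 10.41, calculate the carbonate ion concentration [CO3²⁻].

[CO3²⁻] = 0.564 μmol/L

[CO2*] = KH · pCO2 = 10^(−1.40) × 4180×10^-6 = 1.664×10^-4 mol/L
α₀ = 1/(1 + K1/[H⁺] + K1K2/[H⁺]²) = 1/(1 + 10^+0.81 + 10^-2.47) = 0.1340
DIC = [CO2*]/α₀ = 1.664×10^-4 / 0.1340 = 1.241 mmol/L
[CO3²⁻] = α₂·DIC; α₂ = 0.0004542, so [CO3²⁻] = 0.0004542 × 1.241 = 0.000564 mmol/L = 0.564 μmol/L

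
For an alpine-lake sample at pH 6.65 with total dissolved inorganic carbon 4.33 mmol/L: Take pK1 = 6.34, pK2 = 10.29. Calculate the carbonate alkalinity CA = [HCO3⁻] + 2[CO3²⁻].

CA = [HCO3⁻] + 2[CO3²⁻] = (α₁ + 2α₂)·DIC
At pH 6.65: [H⁺]/K1 = 10^-0.31 = 0.48978, K2/[H⁺] = 10^-3.64 = 0.00022909
α₁ = 1/(1 + 0.48978 + 0.00022909) = 1/1.4900 = 0.6711; α₂ = α₁·K2/[H⁺] = 0.0001537
α₁ + 2α₂ = 0.6714
CA = 0.6714 × 4.33 = 2.91 mmol/L

CA = 2.91 mmol/L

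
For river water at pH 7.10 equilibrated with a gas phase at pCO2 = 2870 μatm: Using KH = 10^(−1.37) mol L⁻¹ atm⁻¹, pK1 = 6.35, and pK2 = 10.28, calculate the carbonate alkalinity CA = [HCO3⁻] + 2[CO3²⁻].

CA = 0.689 mmol/L

[CO2*] = KH · pCO2 = 10^(−1.37) × 2870×10^-6 = 1.224×10^-4 mol/L
α₀ = 1/(1 + K1/[H⁺] + K1K2/[H⁺]²) = 1/(1 + 10^+0.75 + 10^-2.43) = 0.1509
DIC = [CO2*]/α₀ = 1.224×10^-4 / 0.1509 = 0.8113 mmol/L
CA = (α₁ + 2α₂)·DIC = (0.8485 + 2×0.0005606) × 0.8113 = 0.689 mmol/L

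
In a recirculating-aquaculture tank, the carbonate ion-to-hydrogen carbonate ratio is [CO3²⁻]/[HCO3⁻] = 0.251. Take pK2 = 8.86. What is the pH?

From K2 = [H⁺][CO3²⁻]/[HCO3⁻]:  pH = pK2 + log₁₀([CO3²⁻]/[HCO3⁻])
log₁₀(0.251) = -0.600
pH = 8.86 + (-0.600) = 8.26

pH = 8.26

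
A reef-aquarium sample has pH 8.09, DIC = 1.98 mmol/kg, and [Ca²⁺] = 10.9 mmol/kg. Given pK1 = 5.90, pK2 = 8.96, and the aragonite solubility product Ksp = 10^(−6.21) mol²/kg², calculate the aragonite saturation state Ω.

α₂ = 1 / (1 + [H⁺]/K2 + [H⁺]²/(K1K2)) = 1 / (1 + 10^+0.87 + 10^-1.32)
   = 1 / (1 + 7.4131 + 0.047863) = 1/8.4610 = 0.1182
[CO3²⁻] = α₂ × DIC = 0.1182 × 1.98 = 0.2340 mmol/kg
Ksp = 10^(−6.21) = 6.166×10^-7
Ω = [Ca²⁺][CO3²⁻]/Ksp = (10.9×10^-3)(2.340×10^-4) / 6.166×10^-7 = 4.14

Ω = 4.14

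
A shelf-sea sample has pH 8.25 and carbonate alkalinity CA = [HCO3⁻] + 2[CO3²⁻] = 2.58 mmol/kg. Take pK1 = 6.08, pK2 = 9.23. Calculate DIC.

CA = [HCO3⁻] + 2[CO3²⁻] = (α₁ + 2α₂)·DIC
At pH 8.25: [H⁺]/K1 = 10^-2.17 = 0.0067608, K2/[H⁺] = 10^-0.98 = 0.10471
α₁ = 1/(1 + 0.0067608 + 0.10471) = 1/1.1115 = 0.8997; α₂ = α₁·K2/[H⁺] = 0.09421
α₁ + 2α₂ = 1.0881
DIC = CA / (α₁ + 2α₂) = 2.58 / 1.0881 = 2.37 mmol/kg

DIC = 2.37 mmol/kg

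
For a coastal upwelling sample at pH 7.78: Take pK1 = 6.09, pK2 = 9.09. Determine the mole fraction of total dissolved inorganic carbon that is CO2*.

α₀ = 0.0191

α₀ = 1 / (1 + K1/[H⁺] + K1K2/[H⁺]²) = 1 / (1 + 10^+1.69 + 10^+0.38)
   = 1 / (1 + 48.978 + 2.3988) = 1/52.377 = 0.01909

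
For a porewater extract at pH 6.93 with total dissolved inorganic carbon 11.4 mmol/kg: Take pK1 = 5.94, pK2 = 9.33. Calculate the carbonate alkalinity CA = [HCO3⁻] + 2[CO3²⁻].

CA = 10.4 mmol/kg

CA = [HCO3⁻] + 2[CO3²⁻] = (α₁ + 2α₂)·DIC
At pH 6.93: [H⁺]/K1 = 10^-0.99 = 0.10233, K2/[H⁺] = 10^-2.40 = 0.0039811
α₁ = 1/(1 + 0.10233 + 0.0039811) = 1/1.1063 = 0.9039; α₂ = α₁·K2/[H⁺] = 0.003599
α₁ + 2α₂ = 0.9111
CA = 0.9111 × 11.4 = 10.4 mmol/kg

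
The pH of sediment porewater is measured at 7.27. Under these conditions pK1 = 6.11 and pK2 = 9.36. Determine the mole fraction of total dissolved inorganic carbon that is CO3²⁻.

α₂ = 0.00754

α₂ = 1 / (1 + [H⁺]/K2 + [H⁺]²/(K1K2)) = 1 / (1 + 10^+2.09 + 10^+0.93)
   = 1 / (1 + 123.03 + 8.5114) = 1/132.54 = 0.007545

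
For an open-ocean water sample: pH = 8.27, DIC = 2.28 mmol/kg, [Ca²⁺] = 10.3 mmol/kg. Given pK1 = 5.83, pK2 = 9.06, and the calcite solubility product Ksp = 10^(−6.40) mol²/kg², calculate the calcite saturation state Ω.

Ω = 8.21

α₂ = 1 / (1 + [H⁺]/K2 + [H⁺]²/(K1K2)) = 1 / (1 + 10^+0.79 + 10^-1.65)
   = 1 / (1 + 6.1660 + 0.022387) = 1/7.1883 = 0.1391
[CO3²⁻] = α₂ × DIC = 0.1391 × 2.28 = 0.3172 mmol/kg
Ksp = 10^(−6.40) = 3.981×10^-7
Ω = [Ca²⁺][CO3²⁻]/Ksp = (10.3×10^-3)(3.172×10^-4) / 3.981×10^-7 = 8.21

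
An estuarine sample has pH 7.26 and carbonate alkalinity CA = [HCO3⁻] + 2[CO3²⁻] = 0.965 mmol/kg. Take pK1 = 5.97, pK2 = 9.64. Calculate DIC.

DIC = 1.01 mmol/kg

CA = [HCO3⁻] + 2[CO3²⁻] = (α₁ + 2α₂)·DIC
At pH 7.26: [H⁺]/K1 = 10^-1.29 = 0.051286, K2/[H⁺] = 10^-2.38 = 0.0041687
α₁ = 1/(1 + 0.051286 + 0.0041687) = 1/1.0555 = 0.9475; α₂ = α₁·K2/[H⁺] = 0.003950
α₁ + 2α₂ = 0.9554
DIC = CA / (α₁ + 2α₂) = 0.965 / 0.9554 = 1.01 mmol/kg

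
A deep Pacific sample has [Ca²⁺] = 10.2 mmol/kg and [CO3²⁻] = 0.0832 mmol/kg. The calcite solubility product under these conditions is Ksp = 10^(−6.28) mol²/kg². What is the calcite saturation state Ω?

Ksp = 10^(−6.28) = 5.248×10^-7
Ω = [Ca²⁺][CO3²⁻]/Ksp = (10.2×10^-3)(0.0832×10^-3) / 5.248×10^-7 = 1.62

Ω = 1.62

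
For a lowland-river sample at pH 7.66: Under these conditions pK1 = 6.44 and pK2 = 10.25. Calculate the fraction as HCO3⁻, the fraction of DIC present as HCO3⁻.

α₁ = 1 / (1 + [H⁺]/K1 + K2/[H⁺]) = 1 / (1 + 10^-1.22 + 10^-2.59)
   = 1 / (1 + 0.060256 + 0.0025704) = 1/1.0628 = 0.9409

α₁ = 0.941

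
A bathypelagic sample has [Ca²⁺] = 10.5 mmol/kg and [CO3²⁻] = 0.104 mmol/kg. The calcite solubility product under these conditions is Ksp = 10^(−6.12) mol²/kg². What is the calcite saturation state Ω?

Ksp = 10^(−6.12) = 7.586×10^-7
Ω = [Ca²⁺][CO3²⁻]/Ksp = (10.5×10^-3)(0.104×10^-3) / 7.586×10^-7 = 1.44

Ω = 1.44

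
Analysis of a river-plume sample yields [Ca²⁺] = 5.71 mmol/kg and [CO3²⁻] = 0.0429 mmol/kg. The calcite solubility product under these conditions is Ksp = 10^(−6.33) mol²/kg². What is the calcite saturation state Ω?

Ksp = 10^(−6.33) = 4.677×10^-7
Ω = [Ca²⁺][CO3²⁻]/Ksp = (5.71×10^-3)(0.0429×10^-3) / 4.677×10^-7 = 0.524

Ω = 0.524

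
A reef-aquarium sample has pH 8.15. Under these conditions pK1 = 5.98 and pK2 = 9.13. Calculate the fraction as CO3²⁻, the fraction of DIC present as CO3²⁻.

α₂ = 0.0942

α₂ = 1 / (1 + [H⁺]/K2 + [H⁺]²/(K1K2)) = 1 / (1 + 10^+0.98 + 10^-1.19)
   = 1 / (1 + 9.5499 + 0.064565) = 1/10.614 = 0.09421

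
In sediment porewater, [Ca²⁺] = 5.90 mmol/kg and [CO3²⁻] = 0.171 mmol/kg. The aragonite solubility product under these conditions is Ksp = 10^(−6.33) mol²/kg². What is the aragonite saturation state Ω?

Ω = 2.16

Ksp = 10^(−6.33) = 4.677×10^-7
Ω = [Ca²⁺][CO3²⁻]/Ksp = (5.90×10^-3)(0.171×10^-3) / 4.677×10^-7 = 2.16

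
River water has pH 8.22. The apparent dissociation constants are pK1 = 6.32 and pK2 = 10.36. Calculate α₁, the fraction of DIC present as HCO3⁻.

α₁ = 0.981

α₁ = 1 / (1 + [H⁺]/K1 + K2/[H⁺]) = 1 / (1 + 10^-1.90 + 10^-2.14)
   = 1 / (1 + 0.012589 + 0.0072444) = 1/1.0198 = 0.9806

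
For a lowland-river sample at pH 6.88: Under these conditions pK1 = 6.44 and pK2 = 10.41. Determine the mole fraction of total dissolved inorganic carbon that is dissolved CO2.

α₀ = 1 / (1 + K1/[H⁺] + K1K2/[H⁺]²) = 1 / (1 + 10^+0.44 + 10^-3.09)
   = 1 / (1 + 2.7542 + 0.00081283) = 1/3.7550 = 0.2663

α₀ = 0.266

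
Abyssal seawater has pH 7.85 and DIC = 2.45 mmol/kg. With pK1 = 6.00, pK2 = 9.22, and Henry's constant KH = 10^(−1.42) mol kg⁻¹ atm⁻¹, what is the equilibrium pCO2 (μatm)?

α₀ = 1 / (1 + K1/[H⁺] + K1K2/[H⁺]²) = 1 / (1 + 10^+1.85 + 10^+0.48)
   = 1 / (1 + 70.795 + 3.0200) = 1/74.815 = 0.01337
[CO2*] = α₀ × DIC = 0.01337 × 2.45 = 0.03275 mmol/kg
pCO2 = [CO2*]/KH = 3.275×10^-5 / 3.802×10^-2 = 861 μatm

pCO2 = 861 μatm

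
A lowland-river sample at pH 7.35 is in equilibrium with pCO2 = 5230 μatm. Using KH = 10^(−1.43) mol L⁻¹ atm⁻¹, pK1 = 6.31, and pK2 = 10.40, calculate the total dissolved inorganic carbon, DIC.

DIC = 2.33 mmol/L

[CO2*] = KH · pCO2 = 10^(−1.43) × 5230×10^-6 = 1.943×10^-4 mol/L
α₀ = 1/(1 + K1/[H⁺] + K1K2/[H⁺]²) = 1/(1 + 10^+1.04 + 10^-2.01) = 0.08351
DIC = [CO2*]/α₀ = 1.943×10^-4 / 0.08351 = 2.33 mmol/L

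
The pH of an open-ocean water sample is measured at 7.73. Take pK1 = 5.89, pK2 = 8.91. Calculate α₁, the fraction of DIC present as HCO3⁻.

α₁ = 1 / (1 + [H⁺]/K1 + K2/[H⁺]) = 1 / (1 + 10^-1.84 + 10^-1.18)
   = 1 / (1 + 0.014454 + 0.066069) = 1/1.0805 = 0.9255

α₁ = 0.925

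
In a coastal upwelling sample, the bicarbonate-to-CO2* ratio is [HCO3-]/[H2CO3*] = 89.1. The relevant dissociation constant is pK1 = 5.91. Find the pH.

From K1 = [H⁺][HCO3-]/[H2CO3*]:  pH = pK1 + log₁₀([HCO3-]/[H2CO3*])
log₁₀(89.1) = +1.950
pH = 5.91 + (+1.950) = 7.86

pH = 7.86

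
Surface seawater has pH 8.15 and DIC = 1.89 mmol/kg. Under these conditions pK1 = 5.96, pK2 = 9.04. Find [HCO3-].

[HCO3⁻] = 1.66 mmol/kg

α₁ = 1 / (1 + [H⁺]/K1 + K2/[H⁺]) = 1 / (1 + 10^-2.19 + 10^-0.89)
   = 1 / (1 + 0.0064565 + 0.12882) = 1/1.1353 = 0.8808
[HCO3⁻] = α₁ × DIC = 0.8808 × 1.89 = 1.66 mmol/kg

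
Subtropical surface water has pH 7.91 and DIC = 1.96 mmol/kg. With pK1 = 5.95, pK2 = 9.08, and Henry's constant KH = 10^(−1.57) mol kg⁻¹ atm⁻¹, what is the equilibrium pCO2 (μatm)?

α₀ = 1 / (1 + K1/[H⁺] + K1K2/[H⁺]²) = 1 / (1 + 10^+1.96 + 10^+0.79)
   = 1 / (1 + 91.201 + 6.1660) = 1/98.367 = 0.01017
[CO2*] = α₀ × DIC = 0.01017 × 1.96 = 0.01993 mmol/kg = 19.93 μmol/kg
pCO2 = [CO2*]/KH = 1.993×10^-5 / 2.692×10^-2 = 740 μatm

pCO2 = 740 μatm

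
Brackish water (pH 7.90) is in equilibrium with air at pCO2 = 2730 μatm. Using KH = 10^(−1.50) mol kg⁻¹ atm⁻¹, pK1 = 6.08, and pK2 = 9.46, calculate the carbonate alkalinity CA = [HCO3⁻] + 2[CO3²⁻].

[CO2*] = KH · pCO2 = 10^(−1.50) × 2730×10^-6 = 8.633×10^-5 mol/kg
α₀ = 1/(1 + K1/[H⁺] + K1K2/[H⁺]²) = 1/(1 + 10^+1.82 + 10^+0.26) = 0.01452
DIC = [CO2*]/α₀ = 8.633×10^-5 / 0.01452 = 5.947 mmol/kg
CA = (α₁ + 2α₂)·DIC = (0.9591 + 2×0.02641) × 5.947 = 6.02 mmol/kg

CA = 6.02 mmol/kg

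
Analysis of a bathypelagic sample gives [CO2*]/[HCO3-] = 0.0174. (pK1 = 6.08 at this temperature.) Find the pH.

pH = 7.84

From K1 = [H⁺][HCO3-]/[CO2*]:  pH = pK1 − log₁₀([CO2*]/[HCO3-])
log₁₀(0.0174) = -1.759
pH = 6.08 − (-1.759) = 7.84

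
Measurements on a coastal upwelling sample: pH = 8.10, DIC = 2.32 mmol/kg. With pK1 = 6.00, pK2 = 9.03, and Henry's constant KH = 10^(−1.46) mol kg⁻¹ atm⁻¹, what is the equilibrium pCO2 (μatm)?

pCO2 = 472 μatm

α₀ = 1 / (1 + K1/[H⁺] + K1K2/[H⁺]²) = 1 / (1 + 10^+2.10 + 10^+1.17)
   = 1 / (1 + 125.89 + 14.791) = 1/141.68 = 0.007058
[CO2*] = α₀ × DIC = 0.007058 × 2.32 = 0.01637 mmol/kg = 16.37 μmol/kg
pCO2 = [CO2*]/KH = 1.637×10^-5 / 3.467×10^-2 = 472 μatm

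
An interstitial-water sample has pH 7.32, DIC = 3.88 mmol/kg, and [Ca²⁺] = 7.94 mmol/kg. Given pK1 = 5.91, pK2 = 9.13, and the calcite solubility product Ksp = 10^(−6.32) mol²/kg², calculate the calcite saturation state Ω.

α₂ = 1 / (1 + [H⁺]/K2 + [H⁺]²/(K1K2)) = 1 / (1 + 10^+1.81 + 10^+0.40)
   = 1 / (1 + 64.565 + 2.5119) = 1/68.077 = 0.01469
[CO3²⁻] = α₂ × DIC = 0.01469 × 3.88 = 0.05699 mmol/kg
Ksp = 10^(−6.32) = 4.786×10^-7
Ω = [Ca²⁺][CO3²⁻]/Ksp = (7.94×10^-3)(5.699×10^-5) / 4.786×10^-7 = 0.945

Ω = 0.945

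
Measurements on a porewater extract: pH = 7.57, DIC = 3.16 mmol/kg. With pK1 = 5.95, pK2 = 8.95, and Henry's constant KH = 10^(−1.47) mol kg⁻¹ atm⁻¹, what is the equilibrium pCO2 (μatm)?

α₀ = 1 / (1 + K1/[H⁺] + K1K2/[H⁺]²) = 1 / (1 + 10^+1.62 + 10^+0.24)
   = 1 / (1 + 41.687 + 1.7378) = 1/44.425 = 0.02251
[CO2*] = α₀ × DIC = 0.02251 × 3.16 = 0.07113 mmol/kg
pCO2 = [CO2*]/KH = 7.113×10^-5 / 3.388×10^-2 = 2100 μatm

pCO2 = 2100 μatm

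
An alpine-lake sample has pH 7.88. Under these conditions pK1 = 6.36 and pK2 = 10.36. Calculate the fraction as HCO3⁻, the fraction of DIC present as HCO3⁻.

α₁ = 0.968

α₁ = 1 / (1 + [H⁺]/K1 + K2/[H⁺]) = 1 / (1 + 10^-1.52 + 10^-2.48)
   = 1 / (1 + 0.030200 + 0.0033113) = 1/1.0335 = 0.9676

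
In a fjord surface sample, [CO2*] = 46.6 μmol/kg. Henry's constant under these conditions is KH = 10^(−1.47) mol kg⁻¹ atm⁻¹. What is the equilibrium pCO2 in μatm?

pCO2 = 1380 μatm

KH = 10^(−1.47) = 3.388×10^-2 mol kg⁻¹ atm⁻¹
pCO2 = [CO2*]/KH = 46.6×10^-6 / 3.388×10^-2 = 1.38×10^-3 atm = 1380 μatm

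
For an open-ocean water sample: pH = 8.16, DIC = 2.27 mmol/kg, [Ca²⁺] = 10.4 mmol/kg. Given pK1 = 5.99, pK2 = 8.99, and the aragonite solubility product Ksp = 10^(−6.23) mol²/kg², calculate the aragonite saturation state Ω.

Ω = 5.14

α₂ = 1 / (1 + [H⁺]/K2 + [H⁺]²/(K1K2)) = 1 / (1 + 10^+0.83 + 10^-1.34)
   = 1 / (1 + 6.7608 + 0.045709) = 1/7.8065 = 0.1281
[CO3²⁻] = α₂ × DIC = 0.1281 × 2.27 = 0.2908 mmol/kg
Ksp = 10^(−6.23) = 5.888×10^-7
Ω = [Ca²⁺][CO3²⁻]/Ksp = (10.4×10^-3)(2.908×10^-4) / 5.888×10^-7 = 5.14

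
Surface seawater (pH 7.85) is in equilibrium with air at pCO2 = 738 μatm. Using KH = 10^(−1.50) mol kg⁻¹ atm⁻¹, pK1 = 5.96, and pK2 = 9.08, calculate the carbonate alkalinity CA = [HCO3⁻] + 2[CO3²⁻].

[CO2*] = KH · pCO2 = 10^(−1.50) × 738×10^-6 = 2.334×10^-5 mol/kg
α₀ = 1/(1 + K1/[H⁺] + K1K2/[H⁺]²) = 1/(1 + 10^+1.89 + 10^+0.66) = 0.01202
DIC = [CO2*]/α₀ = 2.334×10^-5 / 0.01202 = 1.942 mmol/kg
CA = (α₁ + 2α₂)·DIC = (0.9330 + 2×0.05494) × 1.942 = 2.02 mmol/kg

CA = 2.02 mmol/kg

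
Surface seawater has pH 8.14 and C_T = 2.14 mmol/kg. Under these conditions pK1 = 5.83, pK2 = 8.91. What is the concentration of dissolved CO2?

α₀ = 1 / (1 + K1/[H⁺] + K1K2/[H⁺]²) = 1 / (1 + 10^+2.31 + 10^+1.54)
   = 1 / (1 + 204.17 + 34.674) = 1/239.85 = 0.004169
[CO2*] = α₀ × DIC = 0.004169 × 2.14 = 0.00892 mmol/kg = 8.92 μmol/kg

[CO2*] = 8.92 μmol/kg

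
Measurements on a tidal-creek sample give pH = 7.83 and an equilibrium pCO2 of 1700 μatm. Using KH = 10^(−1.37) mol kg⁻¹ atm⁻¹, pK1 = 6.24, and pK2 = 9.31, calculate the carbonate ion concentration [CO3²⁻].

[CO3²⁻] = 0.0934 mmol/kg

[CO2*] = KH · pCO2 = 10^(−1.37) × 1700×10^-6 = 7.252×10^-5 mol/kg
α₀ = 1/(1 + K1/[H⁺] + K1K2/[H⁺]²) = 1/(1 + 10^+1.59 + 10^+0.11) = 0.02428
DIC = [CO2*]/α₀ = 7.252×10^-5 / 0.02428 = 2.987 mmol/kg
[CO3²⁻] = α₂·DIC; α₂ = 0.03127, so [CO3²⁻] = 0.03127 × 2.987 = 0.0934 mmol/kg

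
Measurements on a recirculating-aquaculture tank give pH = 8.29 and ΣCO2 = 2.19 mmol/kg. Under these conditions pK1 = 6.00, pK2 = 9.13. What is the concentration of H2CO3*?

[CO2*] = 9.77 μmol/kg

α₀ = 1 / (1 + K1/[H⁺] + K1K2/[H⁺]²) = 1 / (1 + 10^+2.29 + 10^+1.45)
   = 1 / (1 + 194.98 + 28.184) = 1/224.17 = 0.004461
[CO2*] = α₀ × DIC = 0.004461 × 2.19 = 0.00977 mmol/kg = 9.77 μmol/kg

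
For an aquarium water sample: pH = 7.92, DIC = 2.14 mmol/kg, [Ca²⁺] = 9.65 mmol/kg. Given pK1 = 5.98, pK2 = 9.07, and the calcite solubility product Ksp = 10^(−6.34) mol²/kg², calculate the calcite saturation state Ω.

Ω = 2.96

α₂ = 1 / (1 + [H⁺]/K2 + [H⁺]²/(K1K2)) = 1 / (1 + 10^+1.15 + 10^-0.79)
   = 1 / (1 + 14.125 + 0.16218) = 1/15.288 = 0.06541
[CO3²⁻] = α₂ × DIC = 0.06541 × 2.14 = 0.1400 mmol/kg
Ksp = 10^(−6.34) = 4.571×10^-7
Ω = [Ca²⁺][CO3²⁻]/Ksp = (9.65×10^-3)(1.400×10^-4) / 4.571×10^-7 = 2.96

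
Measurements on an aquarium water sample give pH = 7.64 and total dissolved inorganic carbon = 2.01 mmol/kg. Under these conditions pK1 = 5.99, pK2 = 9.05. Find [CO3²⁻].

α₂ = 1 / (1 + [H⁺]/K2 + [H⁺]²/(K1K2)) = 1 / (1 + 10^+1.41 + 10^-0.24)
   = 1 / (1 + 25.704 + 0.57544) = 1/27.279 = 0.03666
[CO3²⁻] = α₂ × DIC = 0.03666 × 2.01 = 0.0737 mmol/kg

[CO3²⁻] = 0.0737 mmol/kg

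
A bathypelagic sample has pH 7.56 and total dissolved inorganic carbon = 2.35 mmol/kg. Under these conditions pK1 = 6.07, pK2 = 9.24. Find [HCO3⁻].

[HCO3⁻] = 2.23 mmol/kg

α₁ = 1 / (1 + [H⁺]/K1 + K2/[H⁺]) = 1 / (1 + 10^-1.49 + 10^-1.68)
   = 1 / (1 + 0.032359 + 0.020893) = 1/1.0533 = 0.9494
[HCO3⁻] = α₁ × DIC = 0.9494 × 2.35 = 2.23 mmol/kg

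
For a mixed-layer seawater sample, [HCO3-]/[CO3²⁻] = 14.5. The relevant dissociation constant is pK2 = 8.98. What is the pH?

pH = 7.82

From K2 = [H⁺][CO3²⁻]/[HCO3-]:  pH = pK2 − log₁₀([HCO3-]/[CO3²⁻])
log₁₀(14.5) = +1.161
pH = 8.98 − (+1.161) = 7.82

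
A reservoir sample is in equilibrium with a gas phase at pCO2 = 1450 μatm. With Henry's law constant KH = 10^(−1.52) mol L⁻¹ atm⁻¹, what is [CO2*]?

KH = 10^(−1.52) = 3.020×10^-2 mol L⁻¹ atm⁻¹
[CO2*] = KH · pCO2 = 3.020×10^-2 × 1450×10^-6 atm = 4.38×10^-5 mol/L

[CO2*] = 43.8 μmol/L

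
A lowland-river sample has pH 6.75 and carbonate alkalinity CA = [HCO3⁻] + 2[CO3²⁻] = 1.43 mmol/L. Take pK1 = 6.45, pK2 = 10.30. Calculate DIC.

DIC = 2.15 mmol/L

CA = [HCO3⁻] + 2[CO3²⁻] = (α₁ + 2α₂)·DIC
At pH 6.75: [H⁺]/K1 = 10^-0.30 = 0.50119, K2/[H⁺] = 10^-3.55 = 0.00028184
α₁ = 1/(1 + 0.50119 + 0.00028184) = 1/1.5015 = 0.6660; α₂ = α₁·K2/[H⁺] = 0.0001877
α₁ + 2α₂ = 0.6664
DIC = CA / (α₁ + 2α₂) = 1.43 / 0.6664 = 2.15 mmol/L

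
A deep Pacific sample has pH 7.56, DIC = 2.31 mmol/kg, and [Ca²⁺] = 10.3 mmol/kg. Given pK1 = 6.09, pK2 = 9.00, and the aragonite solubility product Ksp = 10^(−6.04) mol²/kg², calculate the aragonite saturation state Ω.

α₂ = 1 / (1 + [H⁺]/K2 + [H⁺]²/(K1K2)) = 1 / (1 + 10^+1.44 + 10^-0.03)
   = 1 / (1 + 27.542 + 0.93325) = 1/29.476 = 0.03393
[CO3²⁻] = α₂ × DIC = 0.03393 × 2.31 = 0.07837 mmol/kg
Ksp = 10^(−6.04) = 9.120×10^-7
Ω = [Ca²⁺][CO3²⁻]/Ksp = (10.3×10^-3)(7.837×10^-5) / 9.120×10^-7 = 0.885

Ω = 0.885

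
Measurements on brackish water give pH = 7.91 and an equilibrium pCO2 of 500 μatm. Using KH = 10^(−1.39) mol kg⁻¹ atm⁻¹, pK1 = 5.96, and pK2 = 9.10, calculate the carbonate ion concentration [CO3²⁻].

[CO2*] = KH · pCO2 = 10^(−1.39) × 500×10^-6 = 2.037×10^-5 mol/kg
α₀ = 1/(1 + K1/[H⁺] + K1K2/[H⁺]²) = 1/(1 + 10^+1.95 + 10^+0.76) = 0.01043
DIC = [CO2*]/α₀ = 2.037×10^-5 / 0.01043 = 1.953 mmol/kg
[CO3²⁻] = α₂·DIC; α₂ = 0.06002, so [CO3²⁻] = 0.06002 × 1.953 = 0.117 mmol/kg

[CO3²⁻] = 0.117 mmol/kg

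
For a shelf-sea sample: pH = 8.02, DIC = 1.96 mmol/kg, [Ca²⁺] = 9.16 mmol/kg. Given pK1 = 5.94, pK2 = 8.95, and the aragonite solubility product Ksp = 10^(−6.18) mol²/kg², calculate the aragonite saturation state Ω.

Ω = 2.84

α₂ = 1 / (1 + [H⁺]/K2 + [H⁺]²/(K1K2)) = 1 / (1 + 10^+0.93 + 10^-1.15)
   = 1 / (1 + 8.5114 + 0.070795) = 1/9.5822 = 0.1044
[CO3²⁻] = α₂ × DIC = 0.1044 × 1.96 = 0.2045 mmol/kg
Ksp = 10^(−6.18) = 6.607×10^-7
Ω = [Ca²⁺][CO3²⁻]/Ksp = (9.16×10^-3)(2.045×10^-4) / 6.607×10^-7 = 2.84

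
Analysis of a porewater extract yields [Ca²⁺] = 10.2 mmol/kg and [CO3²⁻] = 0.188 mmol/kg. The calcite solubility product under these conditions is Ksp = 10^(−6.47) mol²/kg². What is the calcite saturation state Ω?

Ksp = 10^(−6.47) = 3.388×10^-7
Ω = [Ca²⁺][CO3²⁻]/Ksp = (10.2×10^-3)(0.188×10^-3) / 3.388×10^-7 = 5.66

Ω = 5.66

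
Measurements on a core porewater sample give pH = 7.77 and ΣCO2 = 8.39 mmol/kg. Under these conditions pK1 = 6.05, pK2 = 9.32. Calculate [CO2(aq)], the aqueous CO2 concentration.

[CO2*] = 0.153 mmol/kg

α₀ = 1 / (1 + K1/[H⁺] + K1K2/[H⁺]²) = 1 / (1 + 10^+1.72 + 10^+0.17)
   = 1 / (1 + 52.481 + 1.4791) = 1/54.960 = 0.01820
[CO2*] = α₀ × DIC = 0.01820 × 8.39 = 0.153 mmol/kg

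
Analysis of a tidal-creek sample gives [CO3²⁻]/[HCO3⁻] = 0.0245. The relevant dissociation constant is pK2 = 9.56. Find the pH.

From K2 = [H⁺][CO3²⁻]/[HCO3⁻]:  pH = pK2 + log₁₀([CO3²⁻]/[HCO3⁻])
log₁₀(0.0245) = -1.611
pH = 9.56 + (-1.611) = 7.95

pH = 7.95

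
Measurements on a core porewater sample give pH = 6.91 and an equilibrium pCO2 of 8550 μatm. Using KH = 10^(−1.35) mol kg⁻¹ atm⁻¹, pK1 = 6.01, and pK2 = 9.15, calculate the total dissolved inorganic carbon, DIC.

[CO2*] = KH · pCO2 = 10^(−1.35) × 8550×10^-6 = 3.819×10^-4 mol/kg
α₀ = 1/(1 + K1/[H⁺] + K1K2/[H⁺]²) = 1/(1 + 10^+0.90 + 10^-1.34) = 0.1112
DIC = [CO2*]/α₀ = 3.819×10^-4 / 0.1112 = 3.43 mmol/kg

DIC = 3.43 mmol/kg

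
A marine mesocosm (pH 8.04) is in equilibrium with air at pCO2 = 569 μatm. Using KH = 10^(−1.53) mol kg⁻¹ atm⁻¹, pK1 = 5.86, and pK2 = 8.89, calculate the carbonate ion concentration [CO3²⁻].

[CO2*] = KH · pCO2 = 10^(−1.53) × 569×10^-6 = 1.679×10^-5 mol/kg
α₀ = 1/(1 + K1/[H⁺] + K1K2/[H⁺]²) = 1/(1 + 10^+2.18 + 10^+1.33) = 0.005756
DIC = [CO2*]/α₀ = 1.679×10^-5 / 0.005756 = 2.917 mmol/kg
[CO3²⁻] = α₂·DIC; α₂ = 0.1231, so [CO3²⁻] = 0.1231 × 2.917 = 0.359 mmol/kg

[CO3²⁻] = 0.359 mmol/kg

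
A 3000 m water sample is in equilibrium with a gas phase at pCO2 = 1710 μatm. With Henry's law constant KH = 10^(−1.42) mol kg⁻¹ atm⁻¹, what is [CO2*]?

[CO2*] = 65.0 μmol/kg

KH = 10^(−1.42) = 3.802×10^-2 mol kg⁻¹ atm⁻¹
[CO2*] = KH · pCO2 = 3.802×10^-2 × 1710×10^-6 atm = 6.50×10^-5 mol/kg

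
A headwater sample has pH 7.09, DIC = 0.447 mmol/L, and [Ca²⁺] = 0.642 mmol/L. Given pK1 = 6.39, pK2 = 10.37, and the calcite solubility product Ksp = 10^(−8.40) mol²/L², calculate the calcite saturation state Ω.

α₂ = 1 / (1 + [H⁺]/K2 + [H⁺]²/(K1K2)) = 1 / (1 + 10^+3.28 + 10^+2.58)
   = 1 / (1 + 1905.5 + 380.19) = 1/2286.7 = 0.0004373
[CO3²⁻] = α₂ × DIC = 0.0004373 × 0.447 = 0.0001955 mmol/L = 0.1955 μmol/L
Ksp = 10^(−8.40) = 3.981×10^-9
Ω = [Ca²⁺][CO3²⁻]/Ksp = (0.642×10^-3)(1.955×10^-7) / 3.981×10^-9 = 0.0315

Ω = 0.0315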